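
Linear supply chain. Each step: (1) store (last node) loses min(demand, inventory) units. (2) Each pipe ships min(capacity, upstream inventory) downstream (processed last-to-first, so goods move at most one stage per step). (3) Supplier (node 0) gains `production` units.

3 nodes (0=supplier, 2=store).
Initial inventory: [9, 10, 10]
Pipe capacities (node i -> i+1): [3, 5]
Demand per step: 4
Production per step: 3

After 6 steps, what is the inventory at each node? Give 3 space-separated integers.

Step 1: demand=4,sold=4 ship[1->2]=5 ship[0->1]=3 prod=3 -> inv=[9 8 11]
Step 2: demand=4,sold=4 ship[1->2]=5 ship[0->1]=3 prod=3 -> inv=[9 6 12]
Step 3: demand=4,sold=4 ship[1->2]=5 ship[0->1]=3 prod=3 -> inv=[9 4 13]
Step 4: demand=4,sold=4 ship[1->2]=4 ship[0->1]=3 prod=3 -> inv=[9 3 13]
Step 5: demand=4,sold=4 ship[1->2]=3 ship[0->1]=3 prod=3 -> inv=[9 3 12]
Step 6: demand=4,sold=4 ship[1->2]=3 ship[0->1]=3 prod=3 -> inv=[9 3 11]

9 3 11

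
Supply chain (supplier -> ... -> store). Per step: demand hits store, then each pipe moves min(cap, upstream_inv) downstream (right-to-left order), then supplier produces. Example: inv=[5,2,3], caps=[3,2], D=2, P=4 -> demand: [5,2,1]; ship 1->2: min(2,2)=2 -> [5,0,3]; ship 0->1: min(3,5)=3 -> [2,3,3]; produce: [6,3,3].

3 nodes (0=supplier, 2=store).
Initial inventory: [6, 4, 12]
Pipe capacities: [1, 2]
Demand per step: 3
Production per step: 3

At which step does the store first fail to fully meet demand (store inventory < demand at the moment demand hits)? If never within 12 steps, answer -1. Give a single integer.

Step 1: demand=3,sold=3 ship[1->2]=2 ship[0->1]=1 prod=3 -> [8 3 11]
Step 2: demand=3,sold=3 ship[1->2]=2 ship[0->1]=1 prod=3 -> [10 2 10]
Step 3: demand=3,sold=3 ship[1->2]=2 ship[0->1]=1 prod=3 -> [12 1 9]
Step 4: demand=3,sold=3 ship[1->2]=1 ship[0->1]=1 prod=3 -> [14 1 7]
Step 5: demand=3,sold=3 ship[1->2]=1 ship[0->1]=1 prod=3 -> [16 1 5]
Step 6: demand=3,sold=3 ship[1->2]=1 ship[0->1]=1 prod=3 -> [18 1 3]
Step 7: demand=3,sold=3 ship[1->2]=1 ship[0->1]=1 prod=3 -> [20 1 1]
Step 8: demand=3,sold=1 ship[1->2]=1 ship[0->1]=1 prod=3 -> [22 1 1]
Step 9: demand=3,sold=1 ship[1->2]=1 ship[0->1]=1 prod=3 -> [24 1 1]
Step 10: demand=3,sold=1 ship[1->2]=1 ship[0->1]=1 prod=3 -> [26 1 1]
Step 11: demand=3,sold=1 ship[1->2]=1 ship[0->1]=1 prod=3 -> [28 1 1]
Step 12: demand=3,sold=1 ship[1->2]=1 ship[0->1]=1 prod=3 -> [30 1 1]
First stockout at step 8

8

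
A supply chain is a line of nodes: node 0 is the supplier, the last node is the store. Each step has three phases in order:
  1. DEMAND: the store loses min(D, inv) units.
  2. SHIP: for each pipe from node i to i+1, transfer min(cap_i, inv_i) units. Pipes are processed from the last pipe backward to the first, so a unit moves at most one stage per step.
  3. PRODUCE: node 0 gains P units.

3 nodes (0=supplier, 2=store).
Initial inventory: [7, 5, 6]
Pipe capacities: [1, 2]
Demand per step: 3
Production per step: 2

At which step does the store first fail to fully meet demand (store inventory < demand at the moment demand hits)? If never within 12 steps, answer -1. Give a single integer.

Step 1: demand=3,sold=3 ship[1->2]=2 ship[0->1]=1 prod=2 -> [8 4 5]
Step 2: demand=3,sold=3 ship[1->2]=2 ship[0->1]=1 prod=2 -> [9 3 4]
Step 3: demand=3,sold=3 ship[1->2]=2 ship[0->1]=1 prod=2 -> [10 2 3]
Step 4: demand=3,sold=3 ship[1->2]=2 ship[0->1]=1 prod=2 -> [11 1 2]
Step 5: demand=3,sold=2 ship[1->2]=1 ship[0->1]=1 prod=2 -> [12 1 1]
Step 6: demand=3,sold=1 ship[1->2]=1 ship[0->1]=1 prod=2 -> [13 1 1]
Step 7: demand=3,sold=1 ship[1->2]=1 ship[0->1]=1 prod=2 -> [14 1 1]
Step 8: demand=3,sold=1 ship[1->2]=1 ship[0->1]=1 prod=2 -> [15 1 1]
Step 9: demand=3,sold=1 ship[1->2]=1 ship[0->1]=1 prod=2 -> [16 1 1]
Step 10: demand=3,sold=1 ship[1->2]=1 ship[0->1]=1 prod=2 -> [17 1 1]
Step 11: demand=3,sold=1 ship[1->2]=1 ship[0->1]=1 prod=2 -> [18 1 1]
Step 12: demand=3,sold=1 ship[1->2]=1 ship[0->1]=1 prod=2 -> [19 1 1]
First stockout at step 5

5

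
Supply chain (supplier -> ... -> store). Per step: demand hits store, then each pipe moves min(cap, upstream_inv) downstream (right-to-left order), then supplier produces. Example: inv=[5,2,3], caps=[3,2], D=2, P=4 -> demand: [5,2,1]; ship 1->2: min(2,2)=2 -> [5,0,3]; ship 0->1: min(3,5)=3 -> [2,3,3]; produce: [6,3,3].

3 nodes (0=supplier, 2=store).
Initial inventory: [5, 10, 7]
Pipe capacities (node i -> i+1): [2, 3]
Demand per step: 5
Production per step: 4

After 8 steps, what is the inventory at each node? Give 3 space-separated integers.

Step 1: demand=5,sold=5 ship[1->2]=3 ship[0->1]=2 prod=4 -> inv=[7 9 5]
Step 2: demand=5,sold=5 ship[1->2]=3 ship[0->1]=2 prod=4 -> inv=[9 8 3]
Step 3: demand=5,sold=3 ship[1->2]=3 ship[0->1]=2 prod=4 -> inv=[11 7 3]
Step 4: demand=5,sold=3 ship[1->2]=3 ship[0->1]=2 prod=4 -> inv=[13 6 3]
Step 5: demand=5,sold=3 ship[1->2]=3 ship[0->1]=2 prod=4 -> inv=[15 5 3]
Step 6: demand=5,sold=3 ship[1->2]=3 ship[0->1]=2 prod=4 -> inv=[17 4 3]
Step 7: demand=5,sold=3 ship[1->2]=3 ship[0->1]=2 prod=4 -> inv=[19 3 3]
Step 8: demand=5,sold=3 ship[1->2]=3 ship[0->1]=2 prod=4 -> inv=[21 2 3]

21 2 3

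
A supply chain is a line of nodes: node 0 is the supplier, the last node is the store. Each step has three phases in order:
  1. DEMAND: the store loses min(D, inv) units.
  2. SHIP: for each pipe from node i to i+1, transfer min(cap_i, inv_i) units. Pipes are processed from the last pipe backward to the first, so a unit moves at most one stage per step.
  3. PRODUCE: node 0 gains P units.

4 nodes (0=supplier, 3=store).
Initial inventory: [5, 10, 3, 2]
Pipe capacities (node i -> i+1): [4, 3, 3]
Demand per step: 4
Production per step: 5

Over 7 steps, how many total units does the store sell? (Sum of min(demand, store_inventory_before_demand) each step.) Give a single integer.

Step 1: sold=2 (running total=2) -> [6 11 3 3]
Step 2: sold=3 (running total=5) -> [7 12 3 3]
Step 3: sold=3 (running total=8) -> [8 13 3 3]
Step 4: sold=3 (running total=11) -> [9 14 3 3]
Step 5: sold=3 (running total=14) -> [10 15 3 3]
Step 6: sold=3 (running total=17) -> [11 16 3 3]
Step 7: sold=3 (running total=20) -> [12 17 3 3]

Answer: 20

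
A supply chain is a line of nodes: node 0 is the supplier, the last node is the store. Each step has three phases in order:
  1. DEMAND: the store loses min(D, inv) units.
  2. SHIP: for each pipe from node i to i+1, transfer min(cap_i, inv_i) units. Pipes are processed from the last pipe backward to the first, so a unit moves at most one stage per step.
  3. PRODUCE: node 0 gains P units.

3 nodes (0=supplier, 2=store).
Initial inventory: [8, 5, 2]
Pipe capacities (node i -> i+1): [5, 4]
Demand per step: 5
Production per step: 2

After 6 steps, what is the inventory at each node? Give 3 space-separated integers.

Step 1: demand=5,sold=2 ship[1->2]=4 ship[0->1]=5 prod=2 -> inv=[5 6 4]
Step 2: demand=5,sold=4 ship[1->2]=4 ship[0->1]=5 prod=2 -> inv=[2 7 4]
Step 3: demand=5,sold=4 ship[1->2]=4 ship[0->1]=2 prod=2 -> inv=[2 5 4]
Step 4: demand=5,sold=4 ship[1->2]=4 ship[0->1]=2 prod=2 -> inv=[2 3 4]
Step 5: demand=5,sold=4 ship[1->2]=3 ship[0->1]=2 prod=2 -> inv=[2 2 3]
Step 6: demand=5,sold=3 ship[1->2]=2 ship[0->1]=2 prod=2 -> inv=[2 2 2]

2 2 2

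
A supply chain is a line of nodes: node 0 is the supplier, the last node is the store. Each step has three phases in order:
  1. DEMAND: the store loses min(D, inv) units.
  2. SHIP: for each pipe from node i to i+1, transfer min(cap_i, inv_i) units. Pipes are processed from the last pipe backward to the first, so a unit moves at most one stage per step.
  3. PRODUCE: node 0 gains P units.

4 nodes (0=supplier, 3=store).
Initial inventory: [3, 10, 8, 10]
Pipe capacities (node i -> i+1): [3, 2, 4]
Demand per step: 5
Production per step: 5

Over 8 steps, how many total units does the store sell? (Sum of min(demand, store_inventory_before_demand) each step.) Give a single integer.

Answer: 30

Derivation:
Step 1: sold=5 (running total=5) -> [5 11 6 9]
Step 2: sold=5 (running total=10) -> [7 12 4 8]
Step 3: sold=5 (running total=15) -> [9 13 2 7]
Step 4: sold=5 (running total=20) -> [11 14 2 4]
Step 5: sold=4 (running total=24) -> [13 15 2 2]
Step 6: sold=2 (running total=26) -> [15 16 2 2]
Step 7: sold=2 (running total=28) -> [17 17 2 2]
Step 8: sold=2 (running total=30) -> [19 18 2 2]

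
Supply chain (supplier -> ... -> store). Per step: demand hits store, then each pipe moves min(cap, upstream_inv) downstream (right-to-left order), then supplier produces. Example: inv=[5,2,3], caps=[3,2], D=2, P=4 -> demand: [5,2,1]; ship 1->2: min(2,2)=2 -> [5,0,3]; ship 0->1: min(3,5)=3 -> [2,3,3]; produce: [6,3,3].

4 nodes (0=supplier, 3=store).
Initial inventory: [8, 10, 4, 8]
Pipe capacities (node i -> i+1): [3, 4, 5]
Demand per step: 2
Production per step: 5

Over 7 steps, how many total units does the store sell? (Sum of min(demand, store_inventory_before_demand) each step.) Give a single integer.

Answer: 14

Derivation:
Step 1: sold=2 (running total=2) -> [10 9 4 10]
Step 2: sold=2 (running total=4) -> [12 8 4 12]
Step 3: sold=2 (running total=6) -> [14 7 4 14]
Step 4: sold=2 (running total=8) -> [16 6 4 16]
Step 5: sold=2 (running total=10) -> [18 5 4 18]
Step 6: sold=2 (running total=12) -> [20 4 4 20]
Step 7: sold=2 (running total=14) -> [22 3 4 22]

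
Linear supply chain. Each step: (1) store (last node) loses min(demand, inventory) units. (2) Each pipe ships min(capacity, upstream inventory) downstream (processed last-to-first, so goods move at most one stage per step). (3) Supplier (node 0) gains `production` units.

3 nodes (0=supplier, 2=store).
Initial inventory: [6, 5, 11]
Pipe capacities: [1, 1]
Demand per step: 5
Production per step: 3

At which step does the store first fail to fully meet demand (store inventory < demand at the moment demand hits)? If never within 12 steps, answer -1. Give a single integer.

Step 1: demand=5,sold=5 ship[1->2]=1 ship[0->1]=1 prod=3 -> [8 5 7]
Step 2: demand=5,sold=5 ship[1->2]=1 ship[0->1]=1 prod=3 -> [10 5 3]
Step 3: demand=5,sold=3 ship[1->2]=1 ship[0->1]=1 prod=3 -> [12 5 1]
Step 4: demand=5,sold=1 ship[1->2]=1 ship[0->1]=1 prod=3 -> [14 5 1]
Step 5: demand=5,sold=1 ship[1->2]=1 ship[0->1]=1 prod=3 -> [16 5 1]
Step 6: demand=5,sold=1 ship[1->2]=1 ship[0->1]=1 prod=3 -> [18 5 1]
Step 7: demand=5,sold=1 ship[1->2]=1 ship[0->1]=1 prod=3 -> [20 5 1]
Step 8: demand=5,sold=1 ship[1->2]=1 ship[0->1]=1 prod=3 -> [22 5 1]
Step 9: demand=5,sold=1 ship[1->2]=1 ship[0->1]=1 prod=3 -> [24 5 1]
Step 10: demand=5,sold=1 ship[1->2]=1 ship[0->1]=1 prod=3 -> [26 5 1]
Step 11: demand=5,sold=1 ship[1->2]=1 ship[0->1]=1 prod=3 -> [28 5 1]
Step 12: demand=5,sold=1 ship[1->2]=1 ship[0->1]=1 prod=3 -> [30 5 1]
First stockout at step 3

3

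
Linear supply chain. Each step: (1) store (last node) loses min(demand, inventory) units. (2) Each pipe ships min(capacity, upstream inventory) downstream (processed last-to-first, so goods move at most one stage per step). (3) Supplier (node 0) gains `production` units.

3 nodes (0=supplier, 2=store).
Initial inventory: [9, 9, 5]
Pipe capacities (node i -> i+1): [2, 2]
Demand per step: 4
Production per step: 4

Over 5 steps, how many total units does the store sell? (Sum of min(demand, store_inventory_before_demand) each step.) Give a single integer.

Answer: 13

Derivation:
Step 1: sold=4 (running total=4) -> [11 9 3]
Step 2: sold=3 (running total=7) -> [13 9 2]
Step 3: sold=2 (running total=9) -> [15 9 2]
Step 4: sold=2 (running total=11) -> [17 9 2]
Step 5: sold=2 (running total=13) -> [19 9 2]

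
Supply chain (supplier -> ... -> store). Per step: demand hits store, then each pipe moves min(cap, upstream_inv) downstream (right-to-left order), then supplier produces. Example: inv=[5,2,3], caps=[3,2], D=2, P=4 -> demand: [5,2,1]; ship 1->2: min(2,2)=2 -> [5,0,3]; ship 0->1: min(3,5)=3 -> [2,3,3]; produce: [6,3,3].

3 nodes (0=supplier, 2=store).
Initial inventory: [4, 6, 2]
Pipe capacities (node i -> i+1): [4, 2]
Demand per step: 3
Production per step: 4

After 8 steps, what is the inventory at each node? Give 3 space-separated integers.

Step 1: demand=3,sold=2 ship[1->2]=2 ship[0->1]=4 prod=4 -> inv=[4 8 2]
Step 2: demand=3,sold=2 ship[1->2]=2 ship[0->1]=4 prod=4 -> inv=[4 10 2]
Step 3: demand=3,sold=2 ship[1->2]=2 ship[0->1]=4 prod=4 -> inv=[4 12 2]
Step 4: demand=3,sold=2 ship[1->2]=2 ship[0->1]=4 prod=4 -> inv=[4 14 2]
Step 5: demand=3,sold=2 ship[1->2]=2 ship[0->1]=4 prod=4 -> inv=[4 16 2]
Step 6: demand=3,sold=2 ship[1->2]=2 ship[0->1]=4 prod=4 -> inv=[4 18 2]
Step 7: demand=3,sold=2 ship[1->2]=2 ship[0->1]=4 prod=4 -> inv=[4 20 2]
Step 8: demand=3,sold=2 ship[1->2]=2 ship[0->1]=4 prod=4 -> inv=[4 22 2]

4 22 2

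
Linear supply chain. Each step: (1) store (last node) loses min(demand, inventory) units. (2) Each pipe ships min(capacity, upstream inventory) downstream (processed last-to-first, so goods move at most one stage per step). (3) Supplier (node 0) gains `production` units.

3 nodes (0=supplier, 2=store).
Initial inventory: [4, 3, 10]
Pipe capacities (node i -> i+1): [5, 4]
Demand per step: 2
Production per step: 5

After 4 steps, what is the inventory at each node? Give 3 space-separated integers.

Step 1: demand=2,sold=2 ship[1->2]=3 ship[0->1]=4 prod=5 -> inv=[5 4 11]
Step 2: demand=2,sold=2 ship[1->2]=4 ship[0->1]=5 prod=5 -> inv=[5 5 13]
Step 3: demand=2,sold=2 ship[1->2]=4 ship[0->1]=5 prod=5 -> inv=[5 6 15]
Step 4: demand=2,sold=2 ship[1->2]=4 ship[0->1]=5 prod=5 -> inv=[5 7 17]

5 7 17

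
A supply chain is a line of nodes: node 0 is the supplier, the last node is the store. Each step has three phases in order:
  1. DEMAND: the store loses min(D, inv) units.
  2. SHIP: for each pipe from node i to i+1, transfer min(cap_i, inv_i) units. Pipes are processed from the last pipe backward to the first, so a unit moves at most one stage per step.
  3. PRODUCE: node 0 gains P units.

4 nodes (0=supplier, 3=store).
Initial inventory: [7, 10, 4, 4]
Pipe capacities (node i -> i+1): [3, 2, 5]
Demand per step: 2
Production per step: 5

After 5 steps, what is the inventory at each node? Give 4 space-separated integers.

Step 1: demand=2,sold=2 ship[2->3]=4 ship[1->2]=2 ship[0->1]=3 prod=5 -> inv=[9 11 2 6]
Step 2: demand=2,sold=2 ship[2->3]=2 ship[1->2]=2 ship[0->1]=3 prod=5 -> inv=[11 12 2 6]
Step 3: demand=2,sold=2 ship[2->3]=2 ship[1->2]=2 ship[0->1]=3 prod=5 -> inv=[13 13 2 6]
Step 4: demand=2,sold=2 ship[2->3]=2 ship[1->2]=2 ship[0->1]=3 prod=5 -> inv=[15 14 2 6]
Step 5: demand=2,sold=2 ship[2->3]=2 ship[1->2]=2 ship[0->1]=3 prod=5 -> inv=[17 15 2 6]

17 15 2 6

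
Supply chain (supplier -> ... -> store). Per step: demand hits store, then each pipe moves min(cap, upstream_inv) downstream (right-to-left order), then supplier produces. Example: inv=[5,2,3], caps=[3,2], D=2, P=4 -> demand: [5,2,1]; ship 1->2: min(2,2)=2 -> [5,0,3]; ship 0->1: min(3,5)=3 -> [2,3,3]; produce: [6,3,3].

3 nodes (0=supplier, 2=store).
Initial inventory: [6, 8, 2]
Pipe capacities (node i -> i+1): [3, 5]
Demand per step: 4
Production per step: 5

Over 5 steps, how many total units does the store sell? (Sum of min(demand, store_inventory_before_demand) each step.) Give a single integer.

Step 1: sold=2 (running total=2) -> [8 6 5]
Step 2: sold=4 (running total=6) -> [10 4 6]
Step 3: sold=4 (running total=10) -> [12 3 6]
Step 4: sold=4 (running total=14) -> [14 3 5]
Step 5: sold=4 (running total=18) -> [16 3 4]

Answer: 18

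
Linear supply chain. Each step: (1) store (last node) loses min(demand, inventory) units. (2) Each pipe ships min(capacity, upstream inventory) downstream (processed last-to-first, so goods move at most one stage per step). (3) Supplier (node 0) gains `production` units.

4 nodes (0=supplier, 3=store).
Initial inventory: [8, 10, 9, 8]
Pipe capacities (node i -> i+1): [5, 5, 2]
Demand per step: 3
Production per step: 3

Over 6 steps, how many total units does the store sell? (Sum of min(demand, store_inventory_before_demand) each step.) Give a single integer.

Step 1: sold=3 (running total=3) -> [6 10 12 7]
Step 2: sold=3 (running total=6) -> [4 10 15 6]
Step 3: sold=3 (running total=9) -> [3 9 18 5]
Step 4: sold=3 (running total=12) -> [3 7 21 4]
Step 5: sold=3 (running total=15) -> [3 5 24 3]
Step 6: sold=3 (running total=18) -> [3 3 27 2]

Answer: 18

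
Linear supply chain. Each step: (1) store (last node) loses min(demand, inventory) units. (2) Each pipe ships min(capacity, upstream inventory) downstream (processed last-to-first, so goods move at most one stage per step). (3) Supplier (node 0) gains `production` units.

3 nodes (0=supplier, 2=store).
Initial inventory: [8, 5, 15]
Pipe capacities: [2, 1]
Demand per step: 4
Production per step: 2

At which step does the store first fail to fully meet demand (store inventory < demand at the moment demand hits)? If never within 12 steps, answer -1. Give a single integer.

Step 1: demand=4,sold=4 ship[1->2]=1 ship[0->1]=2 prod=2 -> [8 6 12]
Step 2: demand=4,sold=4 ship[1->2]=1 ship[0->1]=2 prod=2 -> [8 7 9]
Step 3: demand=4,sold=4 ship[1->2]=1 ship[0->1]=2 prod=2 -> [8 8 6]
Step 4: demand=4,sold=4 ship[1->2]=1 ship[0->1]=2 prod=2 -> [8 9 3]
Step 5: demand=4,sold=3 ship[1->2]=1 ship[0->1]=2 prod=2 -> [8 10 1]
Step 6: demand=4,sold=1 ship[1->2]=1 ship[0->1]=2 prod=2 -> [8 11 1]
Step 7: demand=4,sold=1 ship[1->2]=1 ship[0->1]=2 prod=2 -> [8 12 1]
Step 8: demand=4,sold=1 ship[1->2]=1 ship[0->1]=2 prod=2 -> [8 13 1]
Step 9: demand=4,sold=1 ship[1->2]=1 ship[0->1]=2 prod=2 -> [8 14 1]
Step 10: demand=4,sold=1 ship[1->2]=1 ship[0->1]=2 prod=2 -> [8 15 1]
Step 11: demand=4,sold=1 ship[1->2]=1 ship[0->1]=2 prod=2 -> [8 16 1]
Step 12: demand=4,sold=1 ship[1->2]=1 ship[0->1]=2 prod=2 -> [8 17 1]
First stockout at step 5

5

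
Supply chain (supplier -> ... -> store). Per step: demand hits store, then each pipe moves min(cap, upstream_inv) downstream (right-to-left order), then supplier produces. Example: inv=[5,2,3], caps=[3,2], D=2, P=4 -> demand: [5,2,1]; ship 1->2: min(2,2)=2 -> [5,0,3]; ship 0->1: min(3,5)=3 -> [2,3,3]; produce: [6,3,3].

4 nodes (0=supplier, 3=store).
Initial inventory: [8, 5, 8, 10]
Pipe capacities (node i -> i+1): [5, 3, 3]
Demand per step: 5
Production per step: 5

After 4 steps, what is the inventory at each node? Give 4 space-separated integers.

Step 1: demand=5,sold=5 ship[2->3]=3 ship[1->2]=3 ship[0->1]=5 prod=5 -> inv=[8 7 8 8]
Step 2: demand=5,sold=5 ship[2->3]=3 ship[1->2]=3 ship[0->1]=5 prod=5 -> inv=[8 9 8 6]
Step 3: demand=5,sold=5 ship[2->3]=3 ship[1->2]=3 ship[0->1]=5 prod=5 -> inv=[8 11 8 4]
Step 4: demand=5,sold=4 ship[2->3]=3 ship[1->2]=3 ship[0->1]=5 prod=5 -> inv=[8 13 8 3]

8 13 8 3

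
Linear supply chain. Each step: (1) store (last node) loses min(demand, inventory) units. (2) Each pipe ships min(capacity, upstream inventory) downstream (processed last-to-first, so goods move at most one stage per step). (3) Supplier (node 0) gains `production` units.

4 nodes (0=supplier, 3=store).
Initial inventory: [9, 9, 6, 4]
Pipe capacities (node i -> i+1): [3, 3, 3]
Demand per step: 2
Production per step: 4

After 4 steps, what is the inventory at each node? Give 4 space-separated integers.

Step 1: demand=2,sold=2 ship[2->3]=3 ship[1->2]=3 ship[0->1]=3 prod=4 -> inv=[10 9 6 5]
Step 2: demand=2,sold=2 ship[2->3]=3 ship[1->2]=3 ship[0->1]=3 prod=4 -> inv=[11 9 6 6]
Step 3: demand=2,sold=2 ship[2->3]=3 ship[1->2]=3 ship[0->1]=3 prod=4 -> inv=[12 9 6 7]
Step 4: demand=2,sold=2 ship[2->3]=3 ship[1->2]=3 ship[0->1]=3 prod=4 -> inv=[13 9 6 8]

13 9 6 8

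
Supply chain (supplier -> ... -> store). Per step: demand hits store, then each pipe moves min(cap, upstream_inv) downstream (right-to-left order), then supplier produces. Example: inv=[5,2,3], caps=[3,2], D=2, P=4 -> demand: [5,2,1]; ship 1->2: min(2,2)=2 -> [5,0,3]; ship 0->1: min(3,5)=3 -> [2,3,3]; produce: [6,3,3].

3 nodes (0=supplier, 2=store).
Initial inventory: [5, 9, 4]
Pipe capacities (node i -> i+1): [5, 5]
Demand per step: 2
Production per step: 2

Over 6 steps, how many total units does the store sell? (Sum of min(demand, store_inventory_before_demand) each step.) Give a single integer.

Answer: 12

Derivation:
Step 1: sold=2 (running total=2) -> [2 9 7]
Step 2: sold=2 (running total=4) -> [2 6 10]
Step 3: sold=2 (running total=6) -> [2 3 13]
Step 4: sold=2 (running total=8) -> [2 2 14]
Step 5: sold=2 (running total=10) -> [2 2 14]
Step 6: sold=2 (running total=12) -> [2 2 14]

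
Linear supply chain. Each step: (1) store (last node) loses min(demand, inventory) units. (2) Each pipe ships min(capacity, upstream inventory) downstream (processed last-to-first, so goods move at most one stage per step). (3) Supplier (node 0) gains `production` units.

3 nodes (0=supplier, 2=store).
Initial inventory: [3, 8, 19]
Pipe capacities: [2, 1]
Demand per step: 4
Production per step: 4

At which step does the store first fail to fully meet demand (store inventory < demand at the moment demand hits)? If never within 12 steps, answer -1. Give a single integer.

Step 1: demand=4,sold=4 ship[1->2]=1 ship[0->1]=2 prod=4 -> [5 9 16]
Step 2: demand=4,sold=4 ship[1->2]=1 ship[0->1]=2 prod=4 -> [7 10 13]
Step 3: demand=4,sold=4 ship[1->2]=1 ship[0->1]=2 prod=4 -> [9 11 10]
Step 4: demand=4,sold=4 ship[1->2]=1 ship[0->1]=2 prod=4 -> [11 12 7]
Step 5: demand=4,sold=4 ship[1->2]=1 ship[0->1]=2 prod=4 -> [13 13 4]
Step 6: demand=4,sold=4 ship[1->2]=1 ship[0->1]=2 prod=4 -> [15 14 1]
Step 7: demand=4,sold=1 ship[1->2]=1 ship[0->1]=2 prod=4 -> [17 15 1]
Step 8: demand=4,sold=1 ship[1->2]=1 ship[0->1]=2 prod=4 -> [19 16 1]
Step 9: demand=4,sold=1 ship[1->2]=1 ship[0->1]=2 prod=4 -> [21 17 1]
Step 10: demand=4,sold=1 ship[1->2]=1 ship[0->1]=2 prod=4 -> [23 18 1]
Step 11: demand=4,sold=1 ship[1->2]=1 ship[0->1]=2 prod=4 -> [25 19 1]
Step 12: demand=4,sold=1 ship[1->2]=1 ship[0->1]=2 prod=4 -> [27 20 1]
First stockout at step 7

7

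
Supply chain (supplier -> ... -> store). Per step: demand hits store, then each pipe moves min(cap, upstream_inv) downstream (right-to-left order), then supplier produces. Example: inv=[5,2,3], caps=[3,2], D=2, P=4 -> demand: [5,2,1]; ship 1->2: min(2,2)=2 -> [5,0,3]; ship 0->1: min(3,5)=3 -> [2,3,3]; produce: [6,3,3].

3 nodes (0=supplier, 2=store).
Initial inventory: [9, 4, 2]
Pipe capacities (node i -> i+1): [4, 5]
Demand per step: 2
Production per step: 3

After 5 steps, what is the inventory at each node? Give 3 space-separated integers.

Step 1: demand=2,sold=2 ship[1->2]=4 ship[0->1]=4 prod=3 -> inv=[8 4 4]
Step 2: demand=2,sold=2 ship[1->2]=4 ship[0->1]=4 prod=3 -> inv=[7 4 6]
Step 3: demand=2,sold=2 ship[1->2]=4 ship[0->1]=4 prod=3 -> inv=[6 4 8]
Step 4: demand=2,sold=2 ship[1->2]=4 ship[0->1]=4 prod=3 -> inv=[5 4 10]
Step 5: demand=2,sold=2 ship[1->2]=4 ship[0->1]=4 prod=3 -> inv=[4 4 12]

4 4 12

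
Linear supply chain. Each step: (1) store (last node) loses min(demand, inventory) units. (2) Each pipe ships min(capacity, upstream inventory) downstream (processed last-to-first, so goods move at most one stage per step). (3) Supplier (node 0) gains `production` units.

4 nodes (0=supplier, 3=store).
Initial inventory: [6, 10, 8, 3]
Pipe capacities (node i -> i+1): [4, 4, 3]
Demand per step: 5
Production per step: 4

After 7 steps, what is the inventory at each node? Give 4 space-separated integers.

Step 1: demand=5,sold=3 ship[2->3]=3 ship[1->2]=4 ship[0->1]=4 prod=4 -> inv=[6 10 9 3]
Step 2: demand=5,sold=3 ship[2->3]=3 ship[1->2]=4 ship[0->1]=4 prod=4 -> inv=[6 10 10 3]
Step 3: demand=5,sold=3 ship[2->3]=3 ship[1->2]=4 ship[0->1]=4 prod=4 -> inv=[6 10 11 3]
Step 4: demand=5,sold=3 ship[2->3]=3 ship[1->2]=4 ship[0->1]=4 prod=4 -> inv=[6 10 12 3]
Step 5: demand=5,sold=3 ship[2->3]=3 ship[1->2]=4 ship[0->1]=4 prod=4 -> inv=[6 10 13 3]
Step 6: demand=5,sold=3 ship[2->3]=3 ship[1->2]=4 ship[0->1]=4 prod=4 -> inv=[6 10 14 3]
Step 7: demand=5,sold=3 ship[2->3]=3 ship[1->2]=4 ship[0->1]=4 prod=4 -> inv=[6 10 15 3]

6 10 15 3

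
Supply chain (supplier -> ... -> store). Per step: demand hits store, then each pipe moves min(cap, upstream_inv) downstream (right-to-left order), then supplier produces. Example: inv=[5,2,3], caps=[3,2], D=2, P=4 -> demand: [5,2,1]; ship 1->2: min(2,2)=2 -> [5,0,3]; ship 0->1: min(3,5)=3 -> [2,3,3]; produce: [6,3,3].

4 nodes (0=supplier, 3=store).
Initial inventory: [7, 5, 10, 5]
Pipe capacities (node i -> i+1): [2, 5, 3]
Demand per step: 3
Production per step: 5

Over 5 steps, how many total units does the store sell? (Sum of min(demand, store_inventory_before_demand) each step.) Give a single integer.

Answer: 15

Derivation:
Step 1: sold=3 (running total=3) -> [10 2 12 5]
Step 2: sold=3 (running total=6) -> [13 2 11 5]
Step 3: sold=3 (running total=9) -> [16 2 10 5]
Step 4: sold=3 (running total=12) -> [19 2 9 5]
Step 5: sold=3 (running total=15) -> [22 2 8 5]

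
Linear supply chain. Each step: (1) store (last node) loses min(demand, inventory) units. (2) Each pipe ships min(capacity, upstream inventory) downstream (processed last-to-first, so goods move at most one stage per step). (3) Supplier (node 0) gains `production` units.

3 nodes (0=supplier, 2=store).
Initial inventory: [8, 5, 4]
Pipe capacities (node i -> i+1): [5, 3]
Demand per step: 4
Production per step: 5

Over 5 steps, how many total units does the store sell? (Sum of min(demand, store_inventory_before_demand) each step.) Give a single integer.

Answer: 16

Derivation:
Step 1: sold=4 (running total=4) -> [8 7 3]
Step 2: sold=3 (running total=7) -> [8 9 3]
Step 3: sold=3 (running total=10) -> [8 11 3]
Step 4: sold=3 (running total=13) -> [8 13 3]
Step 5: sold=3 (running total=16) -> [8 15 3]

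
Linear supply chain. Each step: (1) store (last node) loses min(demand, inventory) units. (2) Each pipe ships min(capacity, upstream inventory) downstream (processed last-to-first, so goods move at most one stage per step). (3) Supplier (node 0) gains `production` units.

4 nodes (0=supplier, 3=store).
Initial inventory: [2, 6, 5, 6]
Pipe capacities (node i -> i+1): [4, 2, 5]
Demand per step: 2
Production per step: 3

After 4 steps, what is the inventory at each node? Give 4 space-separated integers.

Step 1: demand=2,sold=2 ship[2->3]=5 ship[1->2]=2 ship[0->1]=2 prod=3 -> inv=[3 6 2 9]
Step 2: demand=2,sold=2 ship[2->3]=2 ship[1->2]=2 ship[0->1]=3 prod=3 -> inv=[3 7 2 9]
Step 3: demand=2,sold=2 ship[2->3]=2 ship[1->2]=2 ship[0->1]=3 prod=3 -> inv=[3 8 2 9]
Step 4: demand=2,sold=2 ship[2->3]=2 ship[1->2]=2 ship[0->1]=3 prod=3 -> inv=[3 9 2 9]

3 9 2 9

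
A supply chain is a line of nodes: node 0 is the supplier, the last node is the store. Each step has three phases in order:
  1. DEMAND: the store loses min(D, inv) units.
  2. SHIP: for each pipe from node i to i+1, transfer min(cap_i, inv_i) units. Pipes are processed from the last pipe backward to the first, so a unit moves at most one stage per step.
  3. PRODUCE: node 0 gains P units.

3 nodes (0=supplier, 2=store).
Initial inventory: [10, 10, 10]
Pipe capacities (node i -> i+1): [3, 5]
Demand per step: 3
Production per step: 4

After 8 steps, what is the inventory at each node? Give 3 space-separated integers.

Step 1: demand=3,sold=3 ship[1->2]=5 ship[0->1]=3 prod=4 -> inv=[11 8 12]
Step 2: demand=3,sold=3 ship[1->2]=5 ship[0->1]=3 prod=4 -> inv=[12 6 14]
Step 3: demand=3,sold=3 ship[1->2]=5 ship[0->1]=3 prod=4 -> inv=[13 4 16]
Step 4: demand=3,sold=3 ship[1->2]=4 ship[0->1]=3 prod=4 -> inv=[14 3 17]
Step 5: demand=3,sold=3 ship[1->2]=3 ship[0->1]=3 prod=4 -> inv=[15 3 17]
Step 6: demand=3,sold=3 ship[1->2]=3 ship[0->1]=3 prod=4 -> inv=[16 3 17]
Step 7: demand=3,sold=3 ship[1->2]=3 ship[0->1]=3 prod=4 -> inv=[17 3 17]
Step 8: demand=3,sold=3 ship[1->2]=3 ship[0->1]=3 prod=4 -> inv=[18 3 17]

18 3 17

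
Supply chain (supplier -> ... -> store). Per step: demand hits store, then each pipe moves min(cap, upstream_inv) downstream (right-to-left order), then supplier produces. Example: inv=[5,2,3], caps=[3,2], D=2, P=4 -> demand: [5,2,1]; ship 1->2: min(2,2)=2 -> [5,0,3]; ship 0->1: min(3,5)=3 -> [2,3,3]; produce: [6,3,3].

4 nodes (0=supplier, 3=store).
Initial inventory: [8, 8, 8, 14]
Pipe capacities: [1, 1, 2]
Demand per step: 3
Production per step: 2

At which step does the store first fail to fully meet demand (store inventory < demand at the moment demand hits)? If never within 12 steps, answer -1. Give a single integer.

Step 1: demand=3,sold=3 ship[2->3]=2 ship[1->2]=1 ship[0->1]=1 prod=2 -> [9 8 7 13]
Step 2: demand=3,sold=3 ship[2->3]=2 ship[1->2]=1 ship[0->1]=1 prod=2 -> [10 8 6 12]
Step 3: demand=3,sold=3 ship[2->3]=2 ship[1->2]=1 ship[0->1]=1 prod=2 -> [11 8 5 11]
Step 4: demand=3,sold=3 ship[2->3]=2 ship[1->2]=1 ship[0->1]=1 prod=2 -> [12 8 4 10]
Step 5: demand=3,sold=3 ship[2->3]=2 ship[1->2]=1 ship[0->1]=1 prod=2 -> [13 8 3 9]
Step 6: demand=3,sold=3 ship[2->3]=2 ship[1->2]=1 ship[0->1]=1 prod=2 -> [14 8 2 8]
Step 7: demand=3,sold=3 ship[2->3]=2 ship[1->2]=1 ship[0->1]=1 prod=2 -> [15 8 1 7]
Step 8: demand=3,sold=3 ship[2->3]=1 ship[1->2]=1 ship[0->1]=1 prod=2 -> [16 8 1 5]
Step 9: demand=3,sold=3 ship[2->3]=1 ship[1->2]=1 ship[0->1]=1 prod=2 -> [17 8 1 3]
Step 10: demand=3,sold=3 ship[2->3]=1 ship[1->2]=1 ship[0->1]=1 prod=2 -> [18 8 1 1]
Step 11: demand=3,sold=1 ship[2->3]=1 ship[1->2]=1 ship[0->1]=1 prod=2 -> [19 8 1 1]
Step 12: demand=3,sold=1 ship[2->3]=1 ship[1->2]=1 ship[0->1]=1 prod=2 -> [20 8 1 1]
First stockout at step 11

11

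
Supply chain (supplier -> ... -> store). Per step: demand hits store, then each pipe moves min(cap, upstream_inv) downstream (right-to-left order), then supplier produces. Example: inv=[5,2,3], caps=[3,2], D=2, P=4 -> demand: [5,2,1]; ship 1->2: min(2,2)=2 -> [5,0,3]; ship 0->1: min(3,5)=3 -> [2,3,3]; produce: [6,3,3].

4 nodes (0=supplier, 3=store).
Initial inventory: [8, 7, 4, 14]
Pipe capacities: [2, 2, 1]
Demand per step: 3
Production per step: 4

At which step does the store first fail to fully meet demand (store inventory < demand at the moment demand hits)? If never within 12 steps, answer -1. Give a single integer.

Step 1: demand=3,sold=3 ship[2->3]=1 ship[1->2]=2 ship[0->1]=2 prod=4 -> [10 7 5 12]
Step 2: demand=3,sold=3 ship[2->3]=1 ship[1->2]=2 ship[0->1]=2 prod=4 -> [12 7 6 10]
Step 3: demand=3,sold=3 ship[2->3]=1 ship[1->2]=2 ship[0->1]=2 prod=4 -> [14 7 7 8]
Step 4: demand=3,sold=3 ship[2->3]=1 ship[1->2]=2 ship[0->1]=2 prod=4 -> [16 7 8 6]
Step 5: demand=3,sold=3 ship[2->3]=1 ship[1->2]=2 ship[0->1]=2 prod=4 -> [18 7 9 4]
Step 6: demand=3,sold=3 ship[2->3]=1 ship[1->2]=2 ship[0->1]=2 prod=4 -> [20 7 10 2]
Step 7: demand=3,sold=2 ship[2->3]=1 ship[1->2]=2 ship[0->1]=2 prod=4 -> [22 7 11 1]
Step 8: demand=3,sold=1 ship[2->3]=1 ship[1->2]=2 ship[0->1]=2 prod=4 -> [24 7 12 1]
Step 9: demand=3,sold=1 ship[2->3]=1 ship[1->2]=2 ship[0->1]=2 prod=4 -> [26 7 13 1]
Step 10: demand=3,sold=1 ship[2->3]=1 ship[1->2]=2 ship[0->1]=2 prod=4 -> [28 7 14 1]
Step 11: demand=3,sold=1 ship[2->3]=1 ship[1->2]=2 ship[0->1]=2 prod=4 -> [30 7 15 1]
Step 12: demand=3,sold=1 ship[2->3]=1 ship[1->2]=2 ship[0->1]=2 prod=4 -> [32 7 16 1]
First stockout at step 7

7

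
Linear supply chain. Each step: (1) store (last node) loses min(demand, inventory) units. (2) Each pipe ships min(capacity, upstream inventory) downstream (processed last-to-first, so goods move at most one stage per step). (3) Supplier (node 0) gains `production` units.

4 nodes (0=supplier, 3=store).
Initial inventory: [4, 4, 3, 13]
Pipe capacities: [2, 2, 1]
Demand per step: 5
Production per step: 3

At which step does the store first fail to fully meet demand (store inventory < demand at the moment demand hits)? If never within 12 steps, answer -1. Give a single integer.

Step 1: demand=5,sold=5 ship[2->3]=1 ship[1->2]=2 ship[0->1]=2 prod=3 -> [5 4 4 9]
Step 2: demand=5,sold=5 ship[2->3]=1 ship[1->2]=2 ship[0->1]=2 prod=3 -> [6 4 5 5]
Step 3: demand=5,sold=5 ship[2->3]=1 ship[1->2]=2 ship[0->1]=2 prod=3 -> [7 4 6 1]
Step 4: demand=5,sold=1 ship[2->3]=1 ship[1->2]=2 ship[0->1]=2 prod=3 -> [8 4 7 1]
Step 5: demand=5,sold=1 ship[2->3]=1 ship[1->2]=2 ship[0->1]=2 prod=3 -> [9 4 8 1]
Step 6: demand=5,sold=1 ship[2->3]=1 ship[1->2]=2 ship[0->1]=2 prod=3 -> [10 4 9 1]
Step 7: demand=5,sold=1 ship[2->3]=1 ship[1->2]=2 ship[0->1]=2 prod=3 -> [11 4 10 1]
Step 8: demand=5,sold=1 ship[2->3]=1 ship[1->2]=2 ship[0->1]=2 prod=3 -> [12 4 11 1]
Step 9: demand=5,sold=1 ship[2->3]=1 ship[1->2]=2 ship[0->1]=2 prod=3 -> [13 4 12 1]
Step 10: demand=5,sold=1 ship[2->3]=1 ship[1->2]=2 ship[0->1]=2 prod=3 -> [14 4 13 1]
Step 11: demand=5,sold=1 ship[2->3]=1 ship[1->2]=2 ship[0->1]=2 prod=3 -> [15 4 14 1]
Step 12: demand=5,sold=1 ship[2->3]=1 ship[1->2]=2 ship[0->1]=2 prod=3 -> [16 4 15 1]
First stockout at step 4

4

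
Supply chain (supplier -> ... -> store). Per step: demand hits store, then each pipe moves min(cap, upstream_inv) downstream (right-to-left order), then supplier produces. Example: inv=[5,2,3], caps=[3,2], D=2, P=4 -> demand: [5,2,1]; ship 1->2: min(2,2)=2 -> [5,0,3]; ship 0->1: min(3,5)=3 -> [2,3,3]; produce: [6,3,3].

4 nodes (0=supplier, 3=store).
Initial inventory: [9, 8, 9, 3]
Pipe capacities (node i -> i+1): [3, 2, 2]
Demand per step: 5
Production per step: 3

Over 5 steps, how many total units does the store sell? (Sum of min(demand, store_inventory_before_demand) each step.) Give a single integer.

Step 1: sold=3 (running total=3) -> [9 9 9 2]
Step 2: sold=2 (running total=5) -> [9 10 9 2]
Step 3: sold=2 (running total=7) -> [9 11 9 2]
Step 4: sold=2 (running total=9) -> [9 12 9 2]
Step 5: sold=2 (running total=11) -> [9 13 9 2]

Answer: 11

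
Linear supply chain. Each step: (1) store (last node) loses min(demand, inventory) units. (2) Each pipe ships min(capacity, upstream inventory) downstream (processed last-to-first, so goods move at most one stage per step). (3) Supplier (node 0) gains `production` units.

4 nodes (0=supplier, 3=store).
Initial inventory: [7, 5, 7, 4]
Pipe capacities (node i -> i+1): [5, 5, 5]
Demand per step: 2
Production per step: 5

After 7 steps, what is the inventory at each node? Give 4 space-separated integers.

Step 1: demand=2,sold=2 ship[2->3]=5 ship[1->2]=5 ship[0->1]=5 prod=5 -> inv=[7 5 7 7]
Step 2: demand=2,sold=2 ship[2->3]=5 ship[1->2]=5 ship[0->1]=5 prod=5 -> inv=[7 5 7 10]
Step 3: demand=2,sold=2 ship[2->3]=5 ship[1->2]=5 ship[0->1]=5 prod=5 -> inv=[7 5 7 13]
Step 4: demand=2,sold=2 ship[2->3]=5 ship[1->2]=5 ship[0->1]=5 prod=5 -> inv=[7 5 7 16]
Step 5: demand=2,sold=2 ship[2->3]=5 ship[1->2]=5 ship[0->1]=5 prod=5 -> inv=[7 5 7 19]
Step 6: demand=2,sold=2 ship[2->3]=5 ship[1->2]=5 ship[0->1]=5 prod=5 -> inv=[7 5 7 22]
Step 7: demand=2,sold=2 ship[2->3]=5 ship[1->2]=5 ship[0->1]=5 prod=5 -> inv=[7 5 7 25]

7 5 7 25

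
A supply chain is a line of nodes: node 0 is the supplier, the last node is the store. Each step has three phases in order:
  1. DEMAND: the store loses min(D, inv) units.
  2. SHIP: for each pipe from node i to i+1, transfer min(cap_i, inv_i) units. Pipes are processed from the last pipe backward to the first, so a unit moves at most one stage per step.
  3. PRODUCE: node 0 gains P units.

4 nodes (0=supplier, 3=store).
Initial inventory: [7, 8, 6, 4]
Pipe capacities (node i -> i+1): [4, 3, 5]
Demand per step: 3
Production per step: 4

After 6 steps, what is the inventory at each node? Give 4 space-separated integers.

Step 1: demand=3,sold=3 ship[2->3]=5 ship[1->2]=3 ship[0->1]=4 prod=4 -> inv=[7 9 4 6]
Step 2: demand=3,sold=3 ship[2->3]=4 ship[1->2]=3 ship[0->1]=4 prod=4 -> inv=[7 10 3 7]
Step 3: demand=3,sold=3 ship[2->3]=3 ship[1->2]=3 ship[0->1]=4 prod=4 -> inv=[7 11 3 7]
Step 4: demand=3,sold=3 ship[2->3]=3 ship[1->2]=3 ship[0->1]=4 prod=4 -> inv=[7 12 3 7]
Step 5: demand=3,sold=3 ship[2->3]=3 ship[1->2]=3 ship[0->1]=4 prod=4 -> inv=[7 13 3 7]
Step 6: demand=3,sold=3 ship[2->3]=3 ship[1->2]=3 ship[0->1]=4 prod=4 -> inv=[7 14 3 7]

7 14 3 7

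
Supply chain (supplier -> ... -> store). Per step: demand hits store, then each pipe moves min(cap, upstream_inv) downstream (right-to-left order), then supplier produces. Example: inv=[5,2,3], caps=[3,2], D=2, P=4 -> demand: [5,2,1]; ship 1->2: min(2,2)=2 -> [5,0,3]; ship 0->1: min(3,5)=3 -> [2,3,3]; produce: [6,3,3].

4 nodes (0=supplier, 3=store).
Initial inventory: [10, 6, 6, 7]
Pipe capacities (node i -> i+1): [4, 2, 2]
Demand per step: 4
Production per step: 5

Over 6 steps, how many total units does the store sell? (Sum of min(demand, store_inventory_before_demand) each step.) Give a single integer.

Answer: 17

Derivation:
Step 1: sold=4 (running total=4) -> [11 8 6 5]
Step 2: sold=4 (running total=8) -> [12 10 6 3]
Step 3: sold=3 (running total=11) -> [13 12 6 2]
Step 4: sold=2 (running total=13) -> [14 14 6 2]
Step 5: sold=2 (running total=15) -> [15 16 6 2]
Step 6: sold=2 (running total=17) -> [16 18 6 2]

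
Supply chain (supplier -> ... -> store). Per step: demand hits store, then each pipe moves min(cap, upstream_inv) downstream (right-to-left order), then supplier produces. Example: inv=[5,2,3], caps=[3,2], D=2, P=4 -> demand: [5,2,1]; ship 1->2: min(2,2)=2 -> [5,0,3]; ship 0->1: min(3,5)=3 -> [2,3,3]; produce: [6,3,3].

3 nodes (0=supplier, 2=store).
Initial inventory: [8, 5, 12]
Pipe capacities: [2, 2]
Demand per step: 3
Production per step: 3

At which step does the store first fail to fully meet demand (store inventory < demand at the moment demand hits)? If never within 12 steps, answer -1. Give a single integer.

Step 1: demand=3,sold=3 ship[1->2]=2 ship[0->1]=2 prod=3 -> [9 5 11]
Step 2: demand=3,sold=3 ship[1->2]=2 ship[0->1]=2 prod=3 -> [10 5 10]
Step 3: demand=3,sold=3 ship[1->2]=2 ship[0->1]=2 prod=3 -> [11 5 9]
Step 4: demand=3,sold=3 ship[1->2]=2 ship[0->1]=2 prod=3 -> [12 5 8]
Step 5: demand=3,sold=3 ship[1->2]=2 ship[0->1]=2 prod=3 -> [13 5 7]
Step 6: demand=3,sold=3 ship[1->2]=2 ship[0->1]=2 prod=3 -> [14 5 6]
Step 7: demand=3,sold=3 ship[1->2]=2 ship[0->1]=2 prod=3 -> [15 5 5]
Step 8: demand=3,sold=3 ship[1->2]=2 ship[0->1]=2 prod=3 -> [16 5 4]
Step 9: demand=3,sold=3 ship[1->2]=2 ship[0->1]=2 prod=3 -> [17 5 3]
Step 10: demand=3,sold=3 ship[1->2]=2 ship[0->1]=2 prod=3 -> [18 5 2]
Step 11: demand=3,sold=2 ship[1->2]=2 ship[0->1]=2 prod=3 -> [19 5 2]
Step 12: demand=3,sold=2 ship[1->2]=2 ship[0->1]=2 prod=3 -> [20 5 2]
First stockout at step 11

11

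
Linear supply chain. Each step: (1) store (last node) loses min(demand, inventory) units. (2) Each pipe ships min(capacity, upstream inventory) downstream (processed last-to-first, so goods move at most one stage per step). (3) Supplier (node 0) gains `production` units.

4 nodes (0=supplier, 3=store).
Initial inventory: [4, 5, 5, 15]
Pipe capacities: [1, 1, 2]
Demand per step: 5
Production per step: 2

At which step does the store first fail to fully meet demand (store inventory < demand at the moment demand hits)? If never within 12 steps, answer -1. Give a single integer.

Step 1: demand=5,sold=5 ship[2->3]=2 ship[1->2]=1 ship[0->1]=1 prod=2 -> [5 5 4 12]
Step 2: demand=5,sold=5 ship[2->3]=2 ship[1->2]=1 ship[0->1]=1 prod=2 -> [6 5 3 9]
Step 3: demand=5,sold=5 ship[2->3]=2 ship[1->2]=1 ship[0->1]=1 prod=2 -> [7 5 2 6]
Step 4: demand=5,sold=5 ship[2->3]=2 ship[1->2]=1 ship[0->1]=1 prod=2 -> [8 5 1 3]
Step 5: demand=5,sold=3 ship[2->3]=1 ship[1->2]=1 ship[0->1]=1 prod=2 -> [9 5 1 1]
Step 6: demand=5,sold=1 ship[2->3]=1 ship[1->2]=1 ship[0->1]=1 prod=2 -> [10 5 1 1]
Step 7: demand=5,sold=1 ship[2->3]=1 ship[1->2]=1 ship[0->1]=1 prod=2 -> [11 5 1 1]
Step 8: demand=5,sold=1 ship[2->3]=1 ship[1->2]=1 ship[0->1]=1 prod=2 -> [12 5 1 1]
Step 9: demand=5,sold=1 ship[2->3]=1 ship[1->2]=1 ship[0->1]=1 prod=2 -> [13 5 1 1]
Step 10: demand=5,sold=1 ship[2->3]=1 ship[1->2]=1 ship[0->1]=1 prod=2 -> [14 5 1 1]
Step 11: demand=5,sold=1 ship[2->3]=1 ship[1->2]=1 ship[0->1]=1 prod=2 -> [15 5 1 1]
Step 12: demand=5,sold=1 ship[2->3]=1 ship[1->2]=1 ship[0->1]=1 prod=2 -> [16 5 1 1]
First stockout at step 5

5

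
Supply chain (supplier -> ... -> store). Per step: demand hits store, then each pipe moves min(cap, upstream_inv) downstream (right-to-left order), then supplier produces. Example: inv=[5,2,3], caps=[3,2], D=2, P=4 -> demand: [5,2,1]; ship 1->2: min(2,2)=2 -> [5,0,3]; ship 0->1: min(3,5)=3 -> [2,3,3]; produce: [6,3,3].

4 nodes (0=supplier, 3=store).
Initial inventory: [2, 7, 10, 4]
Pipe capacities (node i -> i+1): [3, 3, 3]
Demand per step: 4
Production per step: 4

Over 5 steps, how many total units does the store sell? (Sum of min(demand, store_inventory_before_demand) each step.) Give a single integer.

Step 1: sold=4 (running total=4) -> [4 6 10 3]
Step 2: sold=3 (running total=7) -> [5 6 10 3]
Step 3: sold=3 (running total=10) -> [6 6 10 3]
Step 4: sold=3 (running total=13) -> [7 6 10 3]
Step 5: sold=3 (running total=16) -> [8 6 10 3]

Answer: 16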